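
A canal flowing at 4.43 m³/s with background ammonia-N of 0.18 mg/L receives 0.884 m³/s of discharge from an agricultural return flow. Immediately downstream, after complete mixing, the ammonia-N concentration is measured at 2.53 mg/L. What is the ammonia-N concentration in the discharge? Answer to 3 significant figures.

14.3 mg/L

Mass balance: 4.430·0.1800 + 0.8840·Cₑ = 5.314·2.530
→ Cₑ = (5.314·2.530 − 4.430·0.1800) / 0.8840 = 14.31 mg/L.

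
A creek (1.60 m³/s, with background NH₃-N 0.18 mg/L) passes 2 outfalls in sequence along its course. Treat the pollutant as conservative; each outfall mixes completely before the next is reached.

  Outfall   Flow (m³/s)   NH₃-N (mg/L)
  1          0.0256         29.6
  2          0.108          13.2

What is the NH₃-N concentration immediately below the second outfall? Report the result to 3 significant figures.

Outfall 1: combined Q = 1.626 m³/s; C = (1.600·0.1800 + 0.02560·29.60)/1.626 = 0.6433 mg/L.
Outfall 2: combined Q = 1.734 m³/s; C = (1.626·0.6433 + 0.1080·13.20)/1.734 = 1.426 mg/L.

1.43 mg/L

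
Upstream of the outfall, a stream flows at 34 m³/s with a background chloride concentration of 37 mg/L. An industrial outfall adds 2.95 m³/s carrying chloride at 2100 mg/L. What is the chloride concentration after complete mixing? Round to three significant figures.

202 mg/L

Flow-weighted average: C = (34.00·37.00 + 2.950·2100) / 36.95 = 7453/36.95 = 201.7 mg/L.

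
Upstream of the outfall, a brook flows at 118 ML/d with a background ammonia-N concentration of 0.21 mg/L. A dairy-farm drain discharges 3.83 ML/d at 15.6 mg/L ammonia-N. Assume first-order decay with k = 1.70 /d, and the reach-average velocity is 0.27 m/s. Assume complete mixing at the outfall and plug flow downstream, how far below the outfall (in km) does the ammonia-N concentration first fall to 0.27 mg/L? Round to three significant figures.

After mixing, C = (118.0·0.2100 + 3.830·15.60) / 121.8 = 84.53/121.8 = 0.6938 mg/L.
Set 0.6938·exp(−k·t) = 0.27 → t = ln(0.6938/0.27)/k = 47970 s = 13.32 h.
Distance = v·t = 0.27·47970 = 12950 m = 12.95 km.

13.0 km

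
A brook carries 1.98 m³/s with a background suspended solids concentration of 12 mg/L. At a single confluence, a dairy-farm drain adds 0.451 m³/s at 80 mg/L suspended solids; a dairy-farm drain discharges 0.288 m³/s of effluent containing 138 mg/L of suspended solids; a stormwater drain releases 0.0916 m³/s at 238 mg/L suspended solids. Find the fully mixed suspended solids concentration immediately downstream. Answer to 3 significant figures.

Conservation of mass: C = (1.980·12.00 + 0.4510·80.00 + 0.2880·138.0 + 0.09160·238.0) / 2.811 = 121.4/2.811 = 43.19 mg/L.

43.2 mg/L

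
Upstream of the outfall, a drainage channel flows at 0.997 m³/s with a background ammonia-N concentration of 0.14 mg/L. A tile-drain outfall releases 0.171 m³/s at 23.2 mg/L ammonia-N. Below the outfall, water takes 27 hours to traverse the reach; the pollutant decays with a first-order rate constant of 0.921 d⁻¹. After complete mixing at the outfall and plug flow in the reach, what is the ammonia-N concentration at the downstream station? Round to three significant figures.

Mixed concentration C = ΣQC/ΣQ = (0.9970·0.1400 + 0.1710·23.20) / 1.168 = 4.107/1.168 = 3.516 mg/L.
Decay over the reach: 3.516·exp(−kt) = 3.516·0.3548 = 1.248 mg/L.

1.25 mg/L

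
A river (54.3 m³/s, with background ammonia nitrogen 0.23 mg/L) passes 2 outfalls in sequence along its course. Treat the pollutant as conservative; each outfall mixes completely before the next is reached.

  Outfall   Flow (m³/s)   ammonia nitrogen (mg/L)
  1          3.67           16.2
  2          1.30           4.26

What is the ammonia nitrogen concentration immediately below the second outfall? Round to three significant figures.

1.31 mg/L

Outfall 1: combined Q = 57.97 m³/s; C = (54.30·0.2300 + 3.670·16.20)/57.97 = 1.241 mg/L.
Outfall 2: combined Q = 59.27 m³/s; C = (57.97·1.241 + 1.300·4.260)/59.27 = 1.307 mg/L.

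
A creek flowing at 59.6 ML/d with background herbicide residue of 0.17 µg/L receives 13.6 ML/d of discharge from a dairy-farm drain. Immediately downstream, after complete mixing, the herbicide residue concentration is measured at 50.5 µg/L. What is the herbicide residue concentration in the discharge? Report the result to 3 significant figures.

271 µg/L

Mass balance: 59.60·0.1700 + 13.60·Cₑ = 73.20·50.50
→ Cₑ = (73.20·50.50 − 59.60·0.1700) / 13.60 = 271.1 µg/L.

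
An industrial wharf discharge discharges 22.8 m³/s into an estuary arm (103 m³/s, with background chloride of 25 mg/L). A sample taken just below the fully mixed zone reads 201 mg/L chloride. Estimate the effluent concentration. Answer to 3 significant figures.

996 mg/L

Mass balance: 103.0·25.00 + 22.80·Cₑ = 125.8·201.0
→ Cₑ = (125.8·201.0 − 103.0·25.00) / 22.80 = 996.1 mg/L.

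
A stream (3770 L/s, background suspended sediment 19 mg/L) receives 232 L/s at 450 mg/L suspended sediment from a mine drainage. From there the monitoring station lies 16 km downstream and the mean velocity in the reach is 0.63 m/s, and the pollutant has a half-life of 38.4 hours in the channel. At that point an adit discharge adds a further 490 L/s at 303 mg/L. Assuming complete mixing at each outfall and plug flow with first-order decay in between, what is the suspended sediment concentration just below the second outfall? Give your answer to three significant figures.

67.6 mg/L

Mass balance: C = (3770·19.00 + 232.0·450.0) / 4002 = 176000/4002 = 43.99 mg/L; combined flow 4002 L/s.
Travel time t = 16·1000 / 0.63 = 25400 s = 7.055 h.
Half-life 38.4 h → k = ln 2 / 38.4 = 0.01805 h⁻¹ = 0.4332 d⁻¹.
Decay over the reach: 43.99·exp(−kt) = 43.99·0.8804 = 38.73 mg/L.
At the second outfall, C = (4002·38.73 + 490.0·303.0) / (4002 + 490.0) = 67.55 mg/L.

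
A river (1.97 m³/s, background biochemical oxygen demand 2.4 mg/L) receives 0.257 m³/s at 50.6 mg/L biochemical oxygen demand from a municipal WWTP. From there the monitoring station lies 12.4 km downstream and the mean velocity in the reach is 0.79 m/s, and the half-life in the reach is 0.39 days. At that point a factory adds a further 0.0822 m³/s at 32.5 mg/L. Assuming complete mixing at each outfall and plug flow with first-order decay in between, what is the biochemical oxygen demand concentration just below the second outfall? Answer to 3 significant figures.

Flow-weighted average: C = (1.970·2.400 + 0.2570·50.60) / 2.227 = 17.73/2.227 = 7.962 mg/L; combined flow 2.227 m³/s.
Travel time t = 12.4·1000 / 0.79 = 15700 s = 4.360 h.
Half-life 0.39 d → k = ln 2 / 0.39 = 1.777 d⁻¹.
First-order decay: C = 7.962·exp(−k·t) = 7.962·0.7241 = 5.765 mg/L.
At the second outfall, C = (2.227·5.765 + 0.08220·32.50) / (2.227 + 0.08220) = 6.717 mg/L.

6.72 mg/L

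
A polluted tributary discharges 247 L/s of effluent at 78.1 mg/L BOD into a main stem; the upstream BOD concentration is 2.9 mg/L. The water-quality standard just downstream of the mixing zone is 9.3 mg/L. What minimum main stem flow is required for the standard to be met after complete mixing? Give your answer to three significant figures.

2660 L/s

Set C_mix = 9.3: (Q·2.900 + 247.0·78.10) / (Q + 247.0) = 9.3
→ Q = 247.0·(78.10 − 9.3)/(9.3 − 2.900) = 2655 L/s.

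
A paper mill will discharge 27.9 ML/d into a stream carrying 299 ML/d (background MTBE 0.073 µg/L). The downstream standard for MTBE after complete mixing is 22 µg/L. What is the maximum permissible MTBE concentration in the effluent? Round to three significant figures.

At the limit, (Qr·Cr + Qe·Cₑ)/(Qr + Qe) = 22:
Cₑ = (326.9·22 − 299.0·0.07300) / 27.90 = 257.0 µg/L.

257 µg/L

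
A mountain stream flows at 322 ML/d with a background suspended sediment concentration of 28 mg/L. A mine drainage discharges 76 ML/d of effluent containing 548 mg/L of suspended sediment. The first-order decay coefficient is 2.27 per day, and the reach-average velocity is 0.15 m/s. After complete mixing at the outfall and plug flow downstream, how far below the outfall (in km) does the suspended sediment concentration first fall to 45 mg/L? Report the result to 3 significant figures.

5.94 km

After mixing, C = (322.0·28.00 + 76.00·548.0) / 398.0 = 50660/398.0 = 127.3 mg/L.
Set 127.3·exp(−k·t) = 45 → t = ln(127.3/45)/k = 39580 s = 10.99 h.
Distance = v·t = 0.15·39580 = 5937 m = 5.937 km.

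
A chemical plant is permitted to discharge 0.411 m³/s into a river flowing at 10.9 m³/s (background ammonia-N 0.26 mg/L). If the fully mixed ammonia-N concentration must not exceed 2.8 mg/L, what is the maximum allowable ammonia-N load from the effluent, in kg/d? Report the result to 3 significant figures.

2490 kg/d

Mass balance at the limit: 10.90·0.2600 + 0.4110·Cₑ = 11.31·2.8 → Cₑ = 70.16 mg/L.
Load = 0.4110 m³/s × 70.16 g/m³ × 86 400 s/d = 2491 kg/d.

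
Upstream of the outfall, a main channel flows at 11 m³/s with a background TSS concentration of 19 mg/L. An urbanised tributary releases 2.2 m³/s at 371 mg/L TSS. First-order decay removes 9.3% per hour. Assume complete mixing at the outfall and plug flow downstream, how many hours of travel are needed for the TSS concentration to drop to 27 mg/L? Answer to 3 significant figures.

Flow-weighted average: C = (11.00·19.00 + 2.200·371.0) / 13.20 = 1025/13.20 = 77.67 mg/L.
9.3%/h lost → k = −ln(1 − 0.093) = 0.09761 h⁻¹.
77.67·exp(−k·t) = 27 → t = ln(77.67/27)/k = 38970 s = 10.82 h.

10.8 h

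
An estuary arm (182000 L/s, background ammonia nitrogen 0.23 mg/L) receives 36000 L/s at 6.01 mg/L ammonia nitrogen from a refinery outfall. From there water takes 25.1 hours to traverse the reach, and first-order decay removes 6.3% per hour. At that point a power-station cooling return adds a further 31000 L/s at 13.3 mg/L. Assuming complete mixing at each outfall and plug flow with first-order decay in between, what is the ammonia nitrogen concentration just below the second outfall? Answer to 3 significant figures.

Conservation of mass: C = (182000·0.2300 + 36000·6.010) / 218000 = 258200/218000 = 1.184 mg/L; combined flow 218000 L/s.
6.3%/h lost → k = −ln(1 − 0.063) = 0.06507 h⁻¹.
First-order decay: C = 1.184·exp(−k·t) = 1.184·0.1953 = 0.2313 mg/L.
At the second outfall, C = (218000·0.2313 + 31000·13.30) / (218000 + 31000) = 1.858 mg/L.

1.86 mg/L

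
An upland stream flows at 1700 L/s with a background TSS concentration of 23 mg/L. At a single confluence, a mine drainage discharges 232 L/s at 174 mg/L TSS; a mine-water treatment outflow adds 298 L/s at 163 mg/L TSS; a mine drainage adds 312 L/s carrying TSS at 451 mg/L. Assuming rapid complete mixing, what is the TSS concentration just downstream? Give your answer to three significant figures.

Mixed concentration C = ΣQC/ΣQ = (1700·23.00 + 232.0·174.0 + 298.0·163.0 + 312.0·451.0) / 2542 = 268800/2542 = 105.7 mg/L.

106 mg/L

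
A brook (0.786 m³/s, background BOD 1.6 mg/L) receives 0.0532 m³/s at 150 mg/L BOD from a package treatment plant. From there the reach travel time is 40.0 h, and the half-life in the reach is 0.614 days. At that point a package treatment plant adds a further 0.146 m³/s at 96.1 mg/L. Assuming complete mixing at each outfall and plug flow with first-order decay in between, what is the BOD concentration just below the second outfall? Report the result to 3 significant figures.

Mass balance: C = (0.7860·1.600 + 0.05320·150.0) / 0.8392 = 9.238/0.8392 = 11.01 mg/L; combined flow 0.8392 m³/s.
Half-life 0.614 d → k = ln 2 / 0.614 = 1.129 d⁻¹.
First-order decay: C = 11.01·exp(−k·t) = 11.01·0.1524 = 1.677 mg/L.
Second outfall: C = (0.8392·1.677 + 0.1460·96.10)/0.9852 = 15.67 mg/L.

15.7 mg/L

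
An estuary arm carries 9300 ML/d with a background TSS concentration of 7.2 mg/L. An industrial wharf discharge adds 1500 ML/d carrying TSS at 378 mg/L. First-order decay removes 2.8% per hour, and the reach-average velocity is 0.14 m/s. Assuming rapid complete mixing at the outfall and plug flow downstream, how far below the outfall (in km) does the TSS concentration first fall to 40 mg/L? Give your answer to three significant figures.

Flow-weighted average: C = (9300·7.200 + 1500·378.0) / 10800 = 634000/10800 = 58.70 mg/L.
2.8%/h lost → k = −ln(1 − 0.028) = 0.02840 h⁻¹.
Set 58.70·exp(−k·t) = 40 → t = ln(58.70/40)/k = 48620 s = 13.51 h.
Distance = v·t = 0.14·48620 = 6807 m = 6.807 km.

6.81 km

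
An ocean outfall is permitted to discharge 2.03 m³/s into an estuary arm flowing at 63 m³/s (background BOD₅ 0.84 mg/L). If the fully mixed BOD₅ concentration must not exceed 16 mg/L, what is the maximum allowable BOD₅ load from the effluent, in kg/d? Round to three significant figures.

85300 kg/d

Mass balance at the limit: 63.00·0.8400 + 2.030·Cₑ = 65.03·16 → Cₑ = 486.5 mg/L.
Load = 2.030 m³/s × 486.5 g/m³ × 86 400 s/d = 85330 kg/d.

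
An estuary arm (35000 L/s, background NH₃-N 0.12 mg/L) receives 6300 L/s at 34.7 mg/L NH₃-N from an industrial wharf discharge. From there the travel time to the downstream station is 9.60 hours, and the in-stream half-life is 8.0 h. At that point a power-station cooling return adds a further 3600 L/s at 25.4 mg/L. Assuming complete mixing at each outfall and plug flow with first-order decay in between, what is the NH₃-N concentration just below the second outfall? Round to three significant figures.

After mixing, C = (35000·0.1200 + 6300·34.70) / 41300 = 222800/41300 = 5.395 mg/L; combined flow 41300 L/s.
Half-life 8.0 h → k = ln 2 / 8.0 = 0.08664 h⁻¹ = 2.079 d⁻¹.
After decay, C = 5.395 × e^(−kt) = 5.395 × 0.4353 = 2.348 mg/L.
At the second outfall, C = (41300·2.348 + 3600·25.40) / (41300 + 3600) = 4.197 mg/L.

4.20 mg/L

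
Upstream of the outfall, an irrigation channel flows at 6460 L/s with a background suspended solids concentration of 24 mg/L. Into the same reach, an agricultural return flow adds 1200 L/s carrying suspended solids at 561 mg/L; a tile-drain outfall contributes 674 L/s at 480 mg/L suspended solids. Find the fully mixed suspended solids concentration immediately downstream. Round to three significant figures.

138 mg/L

After mixing, C = (6460·24.00 + 1200·561.0 + 674.0·480.0) / 8334 = 1152000/8334 = 138.2 mg/L.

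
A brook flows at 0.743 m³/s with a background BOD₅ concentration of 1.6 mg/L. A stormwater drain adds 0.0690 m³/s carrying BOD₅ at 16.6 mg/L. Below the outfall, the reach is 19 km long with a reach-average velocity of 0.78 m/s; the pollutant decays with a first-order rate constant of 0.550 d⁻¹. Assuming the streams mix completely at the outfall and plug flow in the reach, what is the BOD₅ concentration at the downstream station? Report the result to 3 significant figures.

After mixing, C = (0.7430·1.600 + 0.06900·16.60) / 0.8120 = 2.334/0.8120 = 2.875 mg/L.
Travel time t = 19·1000 / 0.78 = 24360 s = 6.766 h.
First-order decay: C = 2.875·exp(−k·t) = 2.875·0.8564 = 2.462 mg/L.

2.46 mg/L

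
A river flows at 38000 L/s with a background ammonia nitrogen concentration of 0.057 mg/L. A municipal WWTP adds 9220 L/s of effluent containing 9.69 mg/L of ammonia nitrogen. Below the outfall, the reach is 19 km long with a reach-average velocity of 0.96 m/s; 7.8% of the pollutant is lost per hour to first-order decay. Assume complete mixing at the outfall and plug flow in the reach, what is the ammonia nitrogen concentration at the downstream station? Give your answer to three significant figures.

1.24 mg/L

Conservation of mass: C = (38000·0.05700 + 9220·9.690) / 47220 = 91510/47220 = 1.938 mg/L.
Travel time t = 19·1000 / 0.96 = 19790 s = 5.498 h.
7.8%/h lost → k = −ln(1 − 0.078) = 0.08121 h⁻¹.
First-order decay: C = 1.938·exp(−k·t) = 1.938·0.6399 = 1.240 mg/L.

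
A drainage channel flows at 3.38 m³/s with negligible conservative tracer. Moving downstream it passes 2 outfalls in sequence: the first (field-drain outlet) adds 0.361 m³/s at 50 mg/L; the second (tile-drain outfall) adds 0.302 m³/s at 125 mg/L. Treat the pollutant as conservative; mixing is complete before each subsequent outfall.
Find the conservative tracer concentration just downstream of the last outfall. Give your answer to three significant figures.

Outfall 1: combined Q = 3.741 m³/s; C = (3.380·0 + 0.3610·50.00)/3.741 = 4.825 mg/L.
Outfall 2: combined Q = 4.043 m³/s; C = (3.741·4.825 + 0.3020·125.0)/4.043 = 13.80 mg/L.

13.8 mg/L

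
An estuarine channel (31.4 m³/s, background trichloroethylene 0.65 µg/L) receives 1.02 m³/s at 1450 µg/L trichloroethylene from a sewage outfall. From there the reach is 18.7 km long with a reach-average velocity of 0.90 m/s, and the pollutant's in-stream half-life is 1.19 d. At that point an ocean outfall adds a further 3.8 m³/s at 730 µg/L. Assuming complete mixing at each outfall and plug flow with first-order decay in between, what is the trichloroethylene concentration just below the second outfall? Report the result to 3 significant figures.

113 µg/L

Mixed concentration C = ΣQC/ΣQ = (31.40·0.6500 + 1.020·1450) / 32.42 = 1499/32.42 = 46.25 µg/L; combined flow 32.42 m³/s.
Travel time t = 18.7·1000 / 0.90 = 20780 s = 5.772 h.
Half-life 1.19 d → k = ln 2 / 1.19 = 0.5825 d⁻¹.
Applying C = C₀e^(−kt): 46.25 × 0.8693 = 40.20 µg/L.
At the second outfall, C = (32.42·40.20 + 3.800·730.0) / (32.42 + 3.800) = 112.6 µg/L.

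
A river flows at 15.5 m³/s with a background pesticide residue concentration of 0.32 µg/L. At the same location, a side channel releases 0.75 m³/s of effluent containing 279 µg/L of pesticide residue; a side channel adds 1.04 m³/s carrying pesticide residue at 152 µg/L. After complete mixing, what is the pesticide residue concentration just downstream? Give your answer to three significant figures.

21.5 µg/L

Flow-weighted average: C = (15.50·0.3200 + 0.7500·279.0 + 1.040·152.0) / 17.29 = 372.3/17.29 = 21.53 µg/L.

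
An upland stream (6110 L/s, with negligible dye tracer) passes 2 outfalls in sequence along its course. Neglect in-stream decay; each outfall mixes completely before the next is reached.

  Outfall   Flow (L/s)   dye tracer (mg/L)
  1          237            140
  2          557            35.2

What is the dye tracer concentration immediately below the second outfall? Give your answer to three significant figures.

Outfall 1: combined Q = 6347 L/s; C = (6110·0 + 237.0·140.0)/6347 = 5.228 mg/L.
Outfall 2: combined Q = 6904 L/s; C = (6347·5.228 + 557.0·35.20)/6904 = 7.646 mg/L.

7.65 mg/L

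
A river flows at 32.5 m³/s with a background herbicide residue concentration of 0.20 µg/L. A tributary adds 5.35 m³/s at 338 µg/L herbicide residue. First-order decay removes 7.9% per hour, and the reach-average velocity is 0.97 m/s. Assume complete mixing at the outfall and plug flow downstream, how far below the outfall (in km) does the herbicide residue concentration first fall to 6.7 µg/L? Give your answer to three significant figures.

Flow-weighted average: C = (32.50·0.2000 + 5.350·338.0) / 37.85 = 1815/37.85 = 47.95 µg/L.
7.9%/h lost → k = −ln(1 − 0.079) = 0.08230 h⁻¹.
Set 47.95·exp(−k·t) = 6.7 → t = ln(47.95/6.7)/k = 86090 s = 23.91 h.
Distance = v·t = 0.97·86090 = 83510 m = 83.51 km.

83.5 km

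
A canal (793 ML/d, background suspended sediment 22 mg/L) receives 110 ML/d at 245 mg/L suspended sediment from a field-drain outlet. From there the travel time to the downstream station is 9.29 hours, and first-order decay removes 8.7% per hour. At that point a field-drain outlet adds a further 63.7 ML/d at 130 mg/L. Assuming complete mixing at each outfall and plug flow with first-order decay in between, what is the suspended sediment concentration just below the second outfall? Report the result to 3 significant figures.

Mixed concentration C = ΣQC/ΣQ = (793.0·22.00 + 110.0·245.0) / 903.0 = 44400/903.0 = 49.17 mg/L; combined flow 903.0 ML/d.
8.7%/h lost → k = −ln(1 − 0.087) = 0.09102 h⁻¹.
First-order decay: C = 49.17·exp(−k·t) = 49.17·0.4293 = 21.11 mg/L.
Second outfall: C = (903.0·21.11 + 63.70·130.0)/966.7 = 28.28 mg/L.

28.3 mg/L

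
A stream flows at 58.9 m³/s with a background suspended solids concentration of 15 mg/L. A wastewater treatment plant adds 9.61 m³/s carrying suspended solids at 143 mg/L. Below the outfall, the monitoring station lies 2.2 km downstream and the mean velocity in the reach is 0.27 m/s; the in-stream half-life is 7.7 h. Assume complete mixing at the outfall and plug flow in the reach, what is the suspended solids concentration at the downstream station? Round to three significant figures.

26.9 mg/L

Conservation of mass: C = (58.90·15.00 + 9.610·143.0) / 68.51 = 2258/68.51 = 32.95 mg/L.
Travel time t = 2.2·1000 / 0.27 = 8148 s = 2.263 h.
Half-life 7.7 h → k = ln 2 / 7.7 = 0.09002 h⁻¹ = 2.160 d⁻¹.
First-order decay: C = 32.95·exp(−k·t) = 32.95·0.8157 = 26.88 mg/L.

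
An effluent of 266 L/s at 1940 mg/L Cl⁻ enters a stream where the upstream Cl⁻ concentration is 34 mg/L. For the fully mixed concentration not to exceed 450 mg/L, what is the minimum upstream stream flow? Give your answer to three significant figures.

Set C_mix = 450: (Q·34.00 + 266.0·1940) / (Q + 266.0) = 450
→ Q = 266.0·(1940 − 450)/(450 − 34.00) = 952.7 L/s.

953 L/s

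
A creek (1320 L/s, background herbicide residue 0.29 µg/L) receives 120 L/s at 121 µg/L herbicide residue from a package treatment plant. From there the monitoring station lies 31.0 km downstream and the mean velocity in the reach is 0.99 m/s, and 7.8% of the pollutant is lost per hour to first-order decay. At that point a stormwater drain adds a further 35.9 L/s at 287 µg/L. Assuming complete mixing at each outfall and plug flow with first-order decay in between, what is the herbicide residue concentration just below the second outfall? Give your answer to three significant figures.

Flow-weighted average: C = (1320·0.2900 + 120.0·121.0) / 1440 = 14900/1440 = 10.35 µg/L; combined flow 1440 L/s.
Travel time t = 31.0·1000 / 0.99 = 31310 s = 8.698 h.
7.8%/h lost → k = −ln(1 − 0.078) = 0.08121 h⁻¹.
After decay, C = 10.35 × e^(−kt) = 10.35 × 0.4934 = 5.107 µg/L.
At the second outfall, C = (1440·5.107 + 35.90·287.0) / (1440 + 35.90) = 11.96 µg/L.

12.0 µg/L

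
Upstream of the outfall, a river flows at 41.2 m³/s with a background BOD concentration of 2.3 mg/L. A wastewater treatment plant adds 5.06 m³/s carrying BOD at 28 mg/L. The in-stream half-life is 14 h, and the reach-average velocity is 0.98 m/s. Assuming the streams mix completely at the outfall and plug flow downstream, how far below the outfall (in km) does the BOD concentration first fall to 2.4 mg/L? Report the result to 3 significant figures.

Conservation of mass: C = (41.20·2.300 + 5.060·28.00) / 46.26 = 236.4/46.26 = 5.111 mg/L.
Half-life 14 h → k = ln 2 / 14 = 0.04951 h⁻¹ = 1.188 d⁻¹.
Set 5.111·exp(−k·t) = 2.4 → t = ln(5.111/2.4)/k = 54970 s = 15.27 h.
Distance = v·t = 0.98·54970 = 53870 m = 53.87 km.

53.9 km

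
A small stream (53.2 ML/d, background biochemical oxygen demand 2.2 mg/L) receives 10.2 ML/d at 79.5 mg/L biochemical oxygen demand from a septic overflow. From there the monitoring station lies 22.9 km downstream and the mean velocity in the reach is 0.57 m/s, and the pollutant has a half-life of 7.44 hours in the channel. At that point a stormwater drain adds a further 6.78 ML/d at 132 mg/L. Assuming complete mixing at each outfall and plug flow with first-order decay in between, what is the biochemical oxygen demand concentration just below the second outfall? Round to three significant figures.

17.4 mg/L

Conservation of mass: C = (53.20·2.200 + 10.20·79.50) / 63.40 = 927.9/63.40 = 14.64 mg/L; combined flow 63.40 ML/d.
Travel time t = 22.9·1000 / 0.57 = 40180 s = 11.16 h.
Half-life 7.44 h → k = ln 2 / 7.44 = 0.09316 h⁻¹ = 2.236 d⁻¹.
Applying C = C₀e^(−kt): 14.64 × 0.3536 = 5.175 mg/L.
Second outfall: C = (63.40·5.175 + 6.780·132.0)/70.18 = 17.43 mg/L.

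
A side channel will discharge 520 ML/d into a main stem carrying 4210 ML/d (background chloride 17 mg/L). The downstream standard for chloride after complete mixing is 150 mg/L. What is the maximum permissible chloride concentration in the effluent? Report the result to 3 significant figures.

At the limit, (Qr·Cr + Qe·Cₑ)/(Qr + Qe) = 150:
Cₑ = (4730·150 − 4210·17.00) / 520.0 = 1227 mg/L.

1230 mg/L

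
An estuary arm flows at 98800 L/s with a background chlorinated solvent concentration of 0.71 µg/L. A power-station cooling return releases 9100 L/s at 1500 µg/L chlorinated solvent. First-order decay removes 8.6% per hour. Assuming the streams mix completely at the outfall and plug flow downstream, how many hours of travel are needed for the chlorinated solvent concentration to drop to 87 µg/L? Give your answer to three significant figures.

After mixing, C = (98800·0.7100 + 9100·1500) / 107900 = 13720000/107900 = 127.2 µg/L.
8.6%/h lost → k = −ln(1 − 0.086) = 0.08992 h⁻¹.
127.2·exp(−k·t) = 87 → t = ln(127.2/87)/k = 15190 s = 4.220 h.

4.22 h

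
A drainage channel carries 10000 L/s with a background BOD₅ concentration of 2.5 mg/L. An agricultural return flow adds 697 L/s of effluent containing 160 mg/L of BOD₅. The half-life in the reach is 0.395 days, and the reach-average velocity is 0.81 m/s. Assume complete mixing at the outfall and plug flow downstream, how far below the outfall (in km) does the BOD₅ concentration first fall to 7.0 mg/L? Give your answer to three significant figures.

24.0 km

Mass balance: C = (10000·2.500 + 697.0·160.0) / 10700 = 136500/10700 = 12.76 mg/L.
Half-life 0.395 d → k = ln 2 / 0.395 = 1.755 d⁻¹.
Set 12.76·exp(−k·t) = 7.0 → t = ln(12.76/7.0)/k = 29570 s = 8.214 h.
Distance = v·t = 0.81·29570 = 23950 m = 23.95 km.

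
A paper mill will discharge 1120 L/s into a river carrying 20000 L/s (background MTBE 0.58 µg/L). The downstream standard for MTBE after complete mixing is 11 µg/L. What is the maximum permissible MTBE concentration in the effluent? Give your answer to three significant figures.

197 µg/L

At the limit, (Qr·Cr + Qe·Cₑ)/(Qr + Qe) = 11:
Cₑ = (21120·11 − 20000·0.5800) / 1120 = 197.1 µg/L.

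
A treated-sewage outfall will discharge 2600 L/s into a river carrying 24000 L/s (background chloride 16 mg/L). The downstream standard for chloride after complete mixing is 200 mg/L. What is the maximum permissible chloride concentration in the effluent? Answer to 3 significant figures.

At the limit, (Qr·Cr + Qe·Cₑ)/(Qr + Qe) = 200:
Cₑ = (26600·200 − 24000·16.00) / 2600 = 1898 mg/L.

1900 mg/L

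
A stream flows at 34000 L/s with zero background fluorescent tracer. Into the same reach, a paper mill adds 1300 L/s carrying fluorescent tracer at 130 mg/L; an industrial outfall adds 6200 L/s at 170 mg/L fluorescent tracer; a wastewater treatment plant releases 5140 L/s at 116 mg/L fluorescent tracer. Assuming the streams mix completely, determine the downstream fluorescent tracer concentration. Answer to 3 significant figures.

39.0 mg/L

Conservation of mass: C = (34000·0 + 1300·130.0 + 6200·170.0 + 5140·116.0) / 46640 = 1819000/46640 = 39.01 mg/L.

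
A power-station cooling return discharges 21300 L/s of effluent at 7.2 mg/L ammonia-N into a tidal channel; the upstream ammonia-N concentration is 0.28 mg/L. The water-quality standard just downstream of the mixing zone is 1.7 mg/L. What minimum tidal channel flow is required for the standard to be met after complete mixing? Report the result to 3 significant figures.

Set C_mix = 1.7: (Q·0.2800 + 21300·7.200) / (Q + 21300) = 1.7
→ Q = 21300·(7.200 − 1.7)/(1.7 − 0.2800) = 82500 L/s.

82500 L/s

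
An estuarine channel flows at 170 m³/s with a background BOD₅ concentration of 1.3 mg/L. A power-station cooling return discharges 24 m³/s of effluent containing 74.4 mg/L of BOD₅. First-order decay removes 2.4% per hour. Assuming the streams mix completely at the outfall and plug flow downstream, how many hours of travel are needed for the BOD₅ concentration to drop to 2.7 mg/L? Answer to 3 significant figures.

55.3 h

Conservation of mass: C = (170.0·1.300 + 24.00·74.40) / 194.0 = 2007/194.0 = 10.34 mg/L.
2.4%/h lost → k = −ln(1 − 0.024) = 0.02429 h⁻¹.
10.34·exp(−k·t) = 2.7 → t = ln(10.34/2.7)/k = 199000 s = 55.29 h.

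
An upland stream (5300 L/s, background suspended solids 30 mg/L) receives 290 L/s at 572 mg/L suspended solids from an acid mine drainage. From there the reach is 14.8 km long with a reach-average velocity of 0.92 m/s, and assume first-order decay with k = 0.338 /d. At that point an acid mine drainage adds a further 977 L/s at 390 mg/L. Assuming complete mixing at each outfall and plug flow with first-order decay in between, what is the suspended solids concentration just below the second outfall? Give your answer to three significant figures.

104 mg/L

Conservation of mass: C = (5300·30.00 + 290.0·572.0) / 5590 = 324900/5590 = 58.12 mg/L; combined flow 5590 L/s.
Travel time t = 14.8·1000 / 0.92 = 16090 s = 4.469 h.
First-order decay: C = 58.12·exp(−k·t) = 58.12·0.9390 = 54.57 mg/L.
At the second outfall, C = (5590·54.57 + 977.0·390.0) / (5590 + 977.0) = 104.5 mg/L.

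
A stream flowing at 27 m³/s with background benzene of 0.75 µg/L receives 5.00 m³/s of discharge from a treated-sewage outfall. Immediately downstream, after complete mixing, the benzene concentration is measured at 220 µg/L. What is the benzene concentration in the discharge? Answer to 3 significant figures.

1400 µg/L

Mass balance: 27.00·0.7500 + 5.000·Cₑ = 32.00·220.0
→ Cₑ = (32.00·220.0 − 27.00·0.7500) / 5.000 = 1404 µg/L.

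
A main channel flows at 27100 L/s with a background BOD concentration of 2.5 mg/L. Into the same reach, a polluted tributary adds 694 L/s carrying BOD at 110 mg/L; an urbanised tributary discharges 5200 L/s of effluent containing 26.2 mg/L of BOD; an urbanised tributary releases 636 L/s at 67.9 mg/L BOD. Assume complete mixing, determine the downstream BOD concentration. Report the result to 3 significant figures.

9.62 mg/L

After mixing, C = (27100·2.500 + 694.0·110.0 + 5200·26.20 + 636.0·67.90) / 33630 = 323500/33630 = 9.620 mg/L.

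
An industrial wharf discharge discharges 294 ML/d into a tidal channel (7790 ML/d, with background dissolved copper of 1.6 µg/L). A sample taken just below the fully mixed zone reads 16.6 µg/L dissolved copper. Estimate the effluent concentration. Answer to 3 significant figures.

414 µg/L

Mass balance: 7790·1.600 + 294.0·Cₑ = 8084·16.60
→ Cₑ = (8084·16.60 − 7790·1.600) / 294.0 = 414.0 µg/L.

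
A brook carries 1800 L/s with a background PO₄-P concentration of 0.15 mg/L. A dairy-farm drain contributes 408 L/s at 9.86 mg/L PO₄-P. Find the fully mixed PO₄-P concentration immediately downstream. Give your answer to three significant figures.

1.94 mg/L

After mixing, C = (1800·0.1500 + 408.0·9.860) / 2208 = 4293/2208 = 1.944 mg/L.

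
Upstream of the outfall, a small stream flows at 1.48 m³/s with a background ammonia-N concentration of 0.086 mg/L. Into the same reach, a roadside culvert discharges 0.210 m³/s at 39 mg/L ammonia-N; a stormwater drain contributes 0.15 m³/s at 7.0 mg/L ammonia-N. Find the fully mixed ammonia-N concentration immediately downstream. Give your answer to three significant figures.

After mixing, C = (1.480·0.08600 + 0.2100·39.00 + 0.1500·7.000) / 1.840 = 9.367/1.840 = 5.091 mg/L.

5.09 mg/L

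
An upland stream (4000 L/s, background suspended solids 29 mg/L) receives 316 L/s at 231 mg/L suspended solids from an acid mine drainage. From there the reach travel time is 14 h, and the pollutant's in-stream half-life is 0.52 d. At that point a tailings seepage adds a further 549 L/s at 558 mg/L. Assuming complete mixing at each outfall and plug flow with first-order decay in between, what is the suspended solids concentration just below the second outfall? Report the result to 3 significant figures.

Mass balance: C = (4000·29.00 + 316.0·231.0) / 4316 = 189000/4316 = 43.79 mg/L; combined flow 4316 L/s.
Half-life 0.52 d → k = ln 2 / 0.52 = 1.333 d⁻¹.
After decay, C = 43.79 × e^(−kt) = 43.79 × 0.4595 = 20.12 mg/L.
At the second outfall, C = (4316·20.12 + 549.0·558.0) / (4316 + 549.0) = 80.82 mg/L.

80.8 mg/L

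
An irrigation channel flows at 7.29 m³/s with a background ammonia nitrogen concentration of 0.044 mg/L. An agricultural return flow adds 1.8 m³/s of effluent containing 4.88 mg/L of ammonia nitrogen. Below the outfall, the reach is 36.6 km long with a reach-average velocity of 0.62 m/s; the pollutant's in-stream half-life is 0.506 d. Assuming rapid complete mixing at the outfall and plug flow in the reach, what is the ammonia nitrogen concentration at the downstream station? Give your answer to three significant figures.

0.393 mg/L

Mixed concentration C = ΣQC/ΣQ = (7.290·0.04400 + 1.800·4.880) / 9.090 = 9.105/9.090 = 1.002 mg/L.
Travel time t = 36.6·1000 / 0.62 = 59030 s = 16.40 h.
Half-life 0.506 d → k = ln 2 / 0.506 = 1.370 d⁻¹.
Decay over the reach: 1.002·exp(−kt) = 1.002·0.3922 = 0.3929 mg/L.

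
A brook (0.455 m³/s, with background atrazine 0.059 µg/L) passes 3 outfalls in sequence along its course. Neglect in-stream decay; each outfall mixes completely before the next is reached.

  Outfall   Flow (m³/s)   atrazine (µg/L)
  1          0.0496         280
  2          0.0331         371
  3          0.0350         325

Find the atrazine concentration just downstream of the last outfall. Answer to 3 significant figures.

65.6 µg/L

After outfall 1: Q = 0.4550 + 0.04960 = 0.5046 m³/s; C = (0.4550·0.05900 + 0.04960·280.0)/0.5046 = 27.58 µg/L.
After outfall 2: Q = 0.5046 + 0.03310 = 0.5377 m³/s; C = (0.5046·27.58 + 0.03310·371.0)/0.5377 = 48.72 µg/L.
After outfall 3: Q = 0.5377 + 0.03500 = 0.5727 m³/s; C = (0.5377·48.72 + 0.03500·325.0)/0.5727 = 65.60 µg/L.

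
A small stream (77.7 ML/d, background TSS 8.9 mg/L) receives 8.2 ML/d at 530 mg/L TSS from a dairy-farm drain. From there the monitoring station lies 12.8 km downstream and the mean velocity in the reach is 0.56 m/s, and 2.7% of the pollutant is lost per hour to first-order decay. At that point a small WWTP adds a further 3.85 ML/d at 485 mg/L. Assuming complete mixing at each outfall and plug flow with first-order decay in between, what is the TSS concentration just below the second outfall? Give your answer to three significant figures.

68.0 mg/L

After mixing, C = (77.70·8.900 + 8.200·530.0) / 85.90 = 5038/85.90 = 58.64 mg/L; combined flow 85.90 ML/d.
Travel time t = 12.8·1000 / 0.56 = 22860 s = 6.349 h.
2.7%/h lost → k = −ln(1 − 0.027) = 0.02737 h⁻¹.
After decay, C = 58.64 × e^(−kt) = 58.64 × 0.8405 = 49.29 mg/L.
Second outfall: C = (85.90·49.29 + 3.850·485.0)/89.75 = 67.98 mg/L.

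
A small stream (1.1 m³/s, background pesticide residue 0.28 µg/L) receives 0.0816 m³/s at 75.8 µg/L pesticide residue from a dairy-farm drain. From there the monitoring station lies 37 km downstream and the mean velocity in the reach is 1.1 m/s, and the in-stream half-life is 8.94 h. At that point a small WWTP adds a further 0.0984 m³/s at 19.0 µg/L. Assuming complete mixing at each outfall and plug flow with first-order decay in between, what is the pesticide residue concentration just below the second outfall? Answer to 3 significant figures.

3.92 µg/L

Conservation of mass: C = (1.100·0.2800 + 0.08160·75.80) / 1.182 = 6.493/1.182 = 5.495 µg/L; combined flow 1.182 m³/s.
Travel time t = 37·1000 / 1.1 = 33640 s = 9.343 h.
Half-life 8.94 h → k = ln 2 / 8.94 = 0.07753 h⁻¹ = 1.861 d⁻¹.
First-order decay: C = 5.495·exp(−k·t) = 5.495·0.4846 = 2.663 µg/L.
At the second outfall, C = (1.182·2.663 + 0.09840·19.00) / (1.182 + 0.09840) = 3.919 µg/L.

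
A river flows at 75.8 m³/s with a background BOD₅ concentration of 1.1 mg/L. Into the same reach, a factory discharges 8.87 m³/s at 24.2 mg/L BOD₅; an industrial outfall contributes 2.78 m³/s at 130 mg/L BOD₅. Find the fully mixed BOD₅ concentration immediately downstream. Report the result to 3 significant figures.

7.54 mg/L

Mass balance: C = (75.80·1.100 + 8.870·24.20 + 2.780·130.0) / 87.45 = 659.4/87.45 = 7.541 mg/L.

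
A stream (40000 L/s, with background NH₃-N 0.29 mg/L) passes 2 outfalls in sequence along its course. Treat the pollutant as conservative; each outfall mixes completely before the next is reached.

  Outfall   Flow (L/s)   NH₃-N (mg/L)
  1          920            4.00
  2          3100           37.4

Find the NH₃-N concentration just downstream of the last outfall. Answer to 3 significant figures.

After outfall 1: Q = 40000 + 920.0 = 40920 L/s; C = (40000·0.2900 + 920.0·4.000)/40920 = 0.3734 mg/L.
After outfall 2: Q = 40920 + 3100 = 44020 L/s; C = (40920·0.3734 + 3100·37.40)/44020 = 2.981 mg/L.

2.98 mg/L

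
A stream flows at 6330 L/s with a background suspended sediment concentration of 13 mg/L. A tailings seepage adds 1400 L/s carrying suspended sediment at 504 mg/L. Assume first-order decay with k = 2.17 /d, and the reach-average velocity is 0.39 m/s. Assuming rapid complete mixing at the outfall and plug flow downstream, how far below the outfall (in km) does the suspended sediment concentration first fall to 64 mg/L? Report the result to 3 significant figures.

Mass balance: C = (6330·13.00 + 1400·504.0) / 7730 = 787900/7730 = 101.9 mg/L.
Set 101.9·exp(−k·t) = 64 → t = ln(101.9/64)/k = 18530 s = 5.147 h.
Distance = v·t = 0.39·18530 = 7226 m = 7.226 km.

7.23 km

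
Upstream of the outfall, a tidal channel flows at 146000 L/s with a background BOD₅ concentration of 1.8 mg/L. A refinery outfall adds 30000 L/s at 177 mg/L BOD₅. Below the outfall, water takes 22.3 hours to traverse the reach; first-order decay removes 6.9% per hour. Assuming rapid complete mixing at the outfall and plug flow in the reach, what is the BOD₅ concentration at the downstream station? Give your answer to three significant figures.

Mixed concentration C = ΣQC/ΣQ = (146000·1.800 + 30000·177.0) / 176000 = 5573000/176000 = 31.66 mg/L.
6.9%/h lost → k = −ln(1 − 0.069) = 0.07150 h⁻¹.
Applying C = C₀e^(−kt): 31.66 × 0.2030 = 6.429 mg/L.

6.43 mg/L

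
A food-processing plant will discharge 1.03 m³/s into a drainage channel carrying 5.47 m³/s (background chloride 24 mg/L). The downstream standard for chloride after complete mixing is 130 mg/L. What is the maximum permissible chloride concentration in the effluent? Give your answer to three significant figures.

At the limit, (Qr·Cr + Qe·Cₑ)/(Qr + Qe) = 130:
Cₑ = (6.500·130 − 5.470·24.00) / 1.030 = 692.9 mg/L.

693 mg/L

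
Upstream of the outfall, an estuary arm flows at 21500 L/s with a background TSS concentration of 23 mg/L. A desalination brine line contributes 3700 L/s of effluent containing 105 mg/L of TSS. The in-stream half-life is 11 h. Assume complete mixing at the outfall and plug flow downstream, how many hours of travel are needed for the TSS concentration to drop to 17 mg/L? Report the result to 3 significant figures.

Mixed concentration C = ΣQC/ΣQ = (21500·23.00 + 3700·105.0) / 25200 = 883000/25200 = 35.04 mg/L.
Half-life 11 h → k = ln 2 / 11 = 0.06301 h⁻¹ = 1.512 d⁻¹.
35.04·exp(−k·t) = 17 → t = ln(35.04/17)/k = 41320 s = 11.48 h.

11.5 h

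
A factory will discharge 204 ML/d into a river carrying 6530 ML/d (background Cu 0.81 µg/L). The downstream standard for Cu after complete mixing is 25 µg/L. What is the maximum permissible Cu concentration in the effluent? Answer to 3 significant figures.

At the limit, (Qr·Cr + Qe·Cₑ)/(Qr + Qe) = 25:
Cₑ = (6734·25 − 6530·0.8100) / 204.0 = 799.3 µg/L.

799 µg/L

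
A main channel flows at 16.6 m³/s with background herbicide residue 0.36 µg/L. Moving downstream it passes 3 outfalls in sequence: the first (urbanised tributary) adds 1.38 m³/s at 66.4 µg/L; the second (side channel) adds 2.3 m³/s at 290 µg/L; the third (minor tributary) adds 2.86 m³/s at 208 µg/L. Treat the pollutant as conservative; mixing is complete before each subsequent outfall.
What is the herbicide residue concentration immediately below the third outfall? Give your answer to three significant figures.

Outfall 1: combined Q = 17.98 m³/s; C = (16.60·0.3600 + 1.380·66.40)/17.98 = 5.429 µg/L.
Outfall 2: combined Q = 20.28 m³/s; C = (17.98·5.429 + 2.300·290.0)/20.28 = 37.70 µg/L.
Outfall 3: combined Q = 23.14 m³/s; C = (20.28·37.70 + 2.860·208.0)/23.14 = 58.75 µg/L.

58.8 µg/L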